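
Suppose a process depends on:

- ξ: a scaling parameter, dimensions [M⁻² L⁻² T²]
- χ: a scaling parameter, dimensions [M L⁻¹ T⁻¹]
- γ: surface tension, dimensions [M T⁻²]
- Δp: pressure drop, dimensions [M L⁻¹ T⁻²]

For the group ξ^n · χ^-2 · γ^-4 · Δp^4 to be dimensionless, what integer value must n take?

-1

Balance the M exponent: (-2)·n from ξ, plus −2·(1) − 4·(1) + 4·(1) = -2 from the rest, must sum to zero.
-2n − 2 = 0, so n = -1.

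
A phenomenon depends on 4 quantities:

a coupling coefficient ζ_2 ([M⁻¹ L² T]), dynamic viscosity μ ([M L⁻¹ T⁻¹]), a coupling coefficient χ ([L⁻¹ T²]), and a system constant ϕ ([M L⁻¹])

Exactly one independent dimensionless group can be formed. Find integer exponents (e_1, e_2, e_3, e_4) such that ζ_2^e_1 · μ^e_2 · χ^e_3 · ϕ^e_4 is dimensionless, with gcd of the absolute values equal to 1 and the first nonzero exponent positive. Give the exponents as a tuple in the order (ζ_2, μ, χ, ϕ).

(1, 3, 1, -2)

M: e_1·(-1) + e_2·(1) + e_3·(0) + e_4·(1) = 0
L: e_1·(2) + e_2·(-1) + e_3·(-1) + e_4·(-1) = 0
T: e_1·(1) + e_2·(-1) + e_3·(2) + e_4·(0) = 0
Solving this homogeneous linear system for the smallest-integer solution (first nonzero entry positive) gives (1, 3, 1, -2).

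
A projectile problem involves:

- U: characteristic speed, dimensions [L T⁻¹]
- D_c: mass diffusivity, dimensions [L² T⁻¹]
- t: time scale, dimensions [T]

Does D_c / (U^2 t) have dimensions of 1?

Sum the exponent of each base dimension across the product:
  L: −2·[U]_L + [D_c]_L − [t]_L = −2·(1) + (2) − (0) = 0
  T: −2·[U]_T + [D_c]_T − [t]_T = −2·(-1) + (-1) − (1) = 0
All base exponents vanish — dimensionless.

yes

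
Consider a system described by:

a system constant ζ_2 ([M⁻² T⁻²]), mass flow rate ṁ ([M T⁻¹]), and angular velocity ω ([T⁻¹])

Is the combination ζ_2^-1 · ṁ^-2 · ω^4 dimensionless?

Sum the exponent of each base dimension across the product:
  M: −[ζ_2]_M − 2·[ṁ]_M + 4·[ω]_M = −(-2) − 2·(1) + 4·(0) = 0
  L: −[ζ_2]_L − 2·[ṁ]_L + 4·[ω]_L = −(0) − 2·(0) + 4·(0) = 0
  T: −[ζ_2]_T − 2·[ṁ]_T + 4·[ω]_T = −(-2) − 2·(-1) + 4·(-1) = 0
All base exponents vanish — dimensionless.

yes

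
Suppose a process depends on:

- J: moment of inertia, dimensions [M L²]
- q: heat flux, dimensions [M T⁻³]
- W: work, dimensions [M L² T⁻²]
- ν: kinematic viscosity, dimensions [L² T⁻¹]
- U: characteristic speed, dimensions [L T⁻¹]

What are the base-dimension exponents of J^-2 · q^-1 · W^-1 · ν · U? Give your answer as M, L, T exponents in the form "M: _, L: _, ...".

Collect each base-dimension exponent across the product:
  M: −2·(1) − (1) − (1) + (0) + (0) = -4
  L: −2·(2) − (0) − (2) + (2) + (1) = -3
  T: −2·(0) − (-3) − (-2) + (-1) + (-1) = 3
So the dimensions are [M⁻⁴ L⁻³ T³].

M: -4, L: -3, T: 3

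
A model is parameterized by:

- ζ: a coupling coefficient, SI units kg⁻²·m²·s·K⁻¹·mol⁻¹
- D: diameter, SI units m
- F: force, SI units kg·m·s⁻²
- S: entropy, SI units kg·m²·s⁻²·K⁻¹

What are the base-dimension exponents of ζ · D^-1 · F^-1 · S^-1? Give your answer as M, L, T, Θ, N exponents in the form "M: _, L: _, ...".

M: -4, L: -2, T: 5, Θ: 0, N: -1

Collect each base-dimension exponent across the product:
  M: (-2) − (0) − (1) − (1) = -4
  L: (2) − (1) − (1) − (2) = -2
  T: (1) − (0) − (-2) − (-2) = 5
  Θ: (-1) − (0) − (0) − (-1) = 0
  N: (-1) − (0) − (0) − (0) = -1
So the dimensions are [M⁻⁴ L⁻² T⁵ N⁻¹].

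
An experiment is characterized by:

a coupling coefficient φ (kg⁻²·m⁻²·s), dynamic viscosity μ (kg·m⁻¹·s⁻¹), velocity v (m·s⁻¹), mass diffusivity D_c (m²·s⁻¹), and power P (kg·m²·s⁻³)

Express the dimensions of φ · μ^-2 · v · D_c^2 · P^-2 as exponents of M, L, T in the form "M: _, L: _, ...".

M: -6, L: 1, T: 6

Collect each base-dimension exponent across the product:
  M: (-2) − 2·(1) + (0) + 2·(0) − 2·(1) = -6
  L: (-2) − 2·(-1) + (1) + 2·(2) − 2·(2) = 1
  T: (1) − 2·(-1) + (-1) + 2·(-1) − 2·(-3) = 6
So the dimensions are [M⁻⁶ L T⁶].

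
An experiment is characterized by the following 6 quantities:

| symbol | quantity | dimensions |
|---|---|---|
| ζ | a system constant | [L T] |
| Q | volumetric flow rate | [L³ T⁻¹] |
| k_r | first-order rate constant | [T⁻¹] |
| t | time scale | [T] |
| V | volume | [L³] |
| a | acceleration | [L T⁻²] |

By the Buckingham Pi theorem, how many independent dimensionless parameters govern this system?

There are 6 variables and 2 base dimensions (L, T).
The dimension matrix has rank 2.
Independent dimensionless groups: 6 − 2 = 4.

4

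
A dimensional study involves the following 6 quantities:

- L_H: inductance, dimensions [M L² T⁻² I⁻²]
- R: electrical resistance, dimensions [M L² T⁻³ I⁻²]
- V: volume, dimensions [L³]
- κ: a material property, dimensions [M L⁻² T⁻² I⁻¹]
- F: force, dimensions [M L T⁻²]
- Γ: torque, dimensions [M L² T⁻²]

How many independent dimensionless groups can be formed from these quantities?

2

There are 6 variables and 4 base dimensions (M, L, T, I).
The dimension matrix has rank 4.
Independent dimensionless groups: 6 − 4 = 2.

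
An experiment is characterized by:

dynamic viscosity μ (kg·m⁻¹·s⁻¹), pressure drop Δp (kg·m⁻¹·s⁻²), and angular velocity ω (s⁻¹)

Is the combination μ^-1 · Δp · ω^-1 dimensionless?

yes

Sum the exponent of each base dimension across the product:
  M: −[μ]_M + [Δp]_M − [ω]_M = −(1) + (1) − (0) = 0
  L: −[μ]_L + [Δp]_L − [ω]_L = −(-1) + (-1) − (0) = 0
  T: −[μ]_T + [Δp]_T − [ω]_T = −(-1) + (-2) − (-1) = 0
All base exponents vanish — dimensionless.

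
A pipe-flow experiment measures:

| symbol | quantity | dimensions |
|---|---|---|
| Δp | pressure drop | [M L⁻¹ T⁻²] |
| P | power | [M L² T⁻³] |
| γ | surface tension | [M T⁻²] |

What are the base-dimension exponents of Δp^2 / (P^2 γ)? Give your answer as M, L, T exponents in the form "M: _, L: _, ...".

M: -1, L: -6, T: 4

Collect each base-dimension exponent across the product:
  M: 2·(1) − 2·(1) − (1) = -1
  L: 2·(-1) − 2·(2) − (0) = -6
  T: 2·(-2) − 2·(-3) − (-2) = 4
So the dimensions are [M⁻¹ L⁻⁶ T⁴].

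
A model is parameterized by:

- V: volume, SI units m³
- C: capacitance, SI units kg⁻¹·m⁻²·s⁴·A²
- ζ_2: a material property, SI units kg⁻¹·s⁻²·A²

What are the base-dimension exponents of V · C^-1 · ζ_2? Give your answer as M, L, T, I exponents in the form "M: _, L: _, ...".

M: 0, L: 5, T: -6, I: 0

Collect each base-dimension exponent across the product:
  M: (0) − (-1) + (-1) = 0
  L: (3) − (-2) + (0) = 5
  T: (0) − (4) + (-2) = -6
  I: (0) − (2) + (2) = 0
So the dimensions are [L⁵ T⁻⁶].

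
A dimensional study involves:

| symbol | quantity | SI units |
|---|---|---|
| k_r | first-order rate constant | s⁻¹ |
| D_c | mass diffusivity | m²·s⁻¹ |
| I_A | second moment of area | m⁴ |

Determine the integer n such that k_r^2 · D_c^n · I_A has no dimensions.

Balance the L exponent: (2)·n from D_c, plus 2·(0) + (4) = 4 from the rest, must sum to zero.
2n + 4 = 0, so n = -2.

-2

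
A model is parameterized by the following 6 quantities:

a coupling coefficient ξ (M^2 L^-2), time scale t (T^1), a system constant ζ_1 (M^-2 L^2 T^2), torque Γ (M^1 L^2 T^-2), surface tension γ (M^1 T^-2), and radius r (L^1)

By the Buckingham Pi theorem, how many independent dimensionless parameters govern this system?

3

There are 6 variables and 3 base dimensions (M, L, T).
The dimension matrix has rank 3.
Independent dimensionless groups: 6 − 3 = 3.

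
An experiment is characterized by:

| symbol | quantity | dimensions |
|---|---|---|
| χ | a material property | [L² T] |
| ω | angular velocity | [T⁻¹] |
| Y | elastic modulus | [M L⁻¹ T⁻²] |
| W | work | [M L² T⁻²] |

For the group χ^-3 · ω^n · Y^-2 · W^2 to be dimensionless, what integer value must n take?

-3

Balance the T exponent: (-1)·n from ω, plus −3·(1) − 2·(-2) + 2·(-2) = -3 from the rest, must sum to zero.
−n − 3 = 0, so n = -3.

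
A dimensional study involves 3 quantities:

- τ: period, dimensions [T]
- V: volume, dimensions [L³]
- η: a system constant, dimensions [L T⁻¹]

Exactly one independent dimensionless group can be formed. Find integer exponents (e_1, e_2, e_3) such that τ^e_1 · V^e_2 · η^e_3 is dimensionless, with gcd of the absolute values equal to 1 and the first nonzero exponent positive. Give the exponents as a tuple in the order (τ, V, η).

L: e_1·(0) + e_2·(3) + e_3·(1) = 0
T: e_1·(1) + e_2·(0) + e_3·(-1) = 0
Solving this homogeneous linear system for the smallest-integer solution (first nonzero entry positive) gives (3, -1, 3).

(3, -1, 3)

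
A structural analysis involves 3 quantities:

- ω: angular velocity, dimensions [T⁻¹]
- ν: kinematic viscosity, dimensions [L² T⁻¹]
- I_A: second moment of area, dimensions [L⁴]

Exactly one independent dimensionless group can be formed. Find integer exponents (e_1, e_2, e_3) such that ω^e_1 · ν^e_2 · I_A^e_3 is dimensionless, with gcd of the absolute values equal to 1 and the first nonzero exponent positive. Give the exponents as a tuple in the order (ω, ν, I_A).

(2, -2, 1)

L: e_1·(0) + e_2·(2) + e_3·(4) = 0
T: e_1·(-1) + e_2·(-1) + e_3·(0) = 0
Solving this homogeneous linear system for the smallest-integer solution (first nonzero entry positive) gives (2, -2, 1).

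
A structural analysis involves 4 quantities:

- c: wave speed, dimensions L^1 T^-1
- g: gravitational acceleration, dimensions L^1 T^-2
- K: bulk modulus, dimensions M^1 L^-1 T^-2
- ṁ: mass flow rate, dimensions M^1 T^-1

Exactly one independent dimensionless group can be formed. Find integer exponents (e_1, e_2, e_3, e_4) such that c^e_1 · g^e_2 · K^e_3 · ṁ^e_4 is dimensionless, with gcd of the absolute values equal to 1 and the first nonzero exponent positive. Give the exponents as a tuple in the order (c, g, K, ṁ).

M: e_1·(0) + e_2·(0) + e_3·(1) + e_4·(1) = 0
L: e_1·(1) + e_2·(1) + e_3·(-1) + e_4·(0) = 0
T: e_1·(-1) + e_2·(-2) + e_3·(-2) + e_4·(-1) = 0
Solving this homogeneous linear system for the smallest-integer solution (first nonzero entry positive) gives (3, -2, 1, -1).

(3, -2, 1, -1)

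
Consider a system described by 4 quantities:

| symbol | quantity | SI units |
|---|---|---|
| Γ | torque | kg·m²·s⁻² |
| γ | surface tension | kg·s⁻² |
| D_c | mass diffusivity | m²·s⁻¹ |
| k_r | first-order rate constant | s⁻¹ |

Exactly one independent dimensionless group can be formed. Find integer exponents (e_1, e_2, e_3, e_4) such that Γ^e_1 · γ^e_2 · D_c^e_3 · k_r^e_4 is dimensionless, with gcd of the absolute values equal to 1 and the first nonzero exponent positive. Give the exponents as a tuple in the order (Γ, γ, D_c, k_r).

(1, -1, -1, 1)

M: e_1·(1) + e_2·(1) + e_3·(0) + e_4·(0) = 0
L: e_1·(2) + e_2·(0) + e_3·(2) + e_4·(0) = 0
T: e_1·(-2) + e_2·(-2) + e_3·(-1) + e_4·(-1) = 0
Solving this homogeneous linear system for the smallest-integer solution (first nonzero entry positive) gives (1, -1, -1, 1).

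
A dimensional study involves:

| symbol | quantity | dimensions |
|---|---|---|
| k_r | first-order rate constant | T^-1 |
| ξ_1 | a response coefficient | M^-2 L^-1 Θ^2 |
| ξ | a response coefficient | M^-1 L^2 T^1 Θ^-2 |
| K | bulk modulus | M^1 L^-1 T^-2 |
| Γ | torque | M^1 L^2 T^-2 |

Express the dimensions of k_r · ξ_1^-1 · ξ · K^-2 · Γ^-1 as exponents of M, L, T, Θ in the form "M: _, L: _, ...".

M: -2, L: 3, T: 6, Θ: -4

Collect each base-dimension exponent across the product:
  M: (0) − (-2) + (-1) − 2·(1) − (1) = -2
  L: (0) − (-1) + (2) − 2·(-1) − (2) = 3
  T: (-1) − (0) + (1) − 2·(-2) − (-2) = 6
  Θ: (0) − (2) + (-2) − 2·(0) − (0) = -4
So the dimensions are [M⁻² L³ T⁶ Θ⁻⁴].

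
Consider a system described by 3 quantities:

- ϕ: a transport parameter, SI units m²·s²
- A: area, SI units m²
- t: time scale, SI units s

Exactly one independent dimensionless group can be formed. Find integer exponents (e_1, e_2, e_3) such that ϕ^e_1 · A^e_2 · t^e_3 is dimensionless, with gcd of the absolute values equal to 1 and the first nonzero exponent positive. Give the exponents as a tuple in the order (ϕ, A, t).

L: e_1·(2) + e_2·(2) + e_3·(0) = 0
T: e_1·(2) + e_2·(0) + e_3·(1) = 0
Solving this homogeneous linear system for the smallest-integer solution (first nonzero entry positive) gives (1, -1, -2).

(1, -1, -2)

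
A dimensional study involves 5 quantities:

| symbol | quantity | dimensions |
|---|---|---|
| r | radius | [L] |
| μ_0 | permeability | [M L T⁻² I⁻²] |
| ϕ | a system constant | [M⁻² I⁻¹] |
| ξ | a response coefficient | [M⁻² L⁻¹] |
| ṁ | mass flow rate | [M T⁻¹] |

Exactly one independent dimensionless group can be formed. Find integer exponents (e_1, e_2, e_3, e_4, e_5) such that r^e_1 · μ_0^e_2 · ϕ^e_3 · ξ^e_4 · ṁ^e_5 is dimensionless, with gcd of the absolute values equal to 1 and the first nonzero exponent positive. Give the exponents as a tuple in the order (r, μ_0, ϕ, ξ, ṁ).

M: e_1·(0) + e_2·(1) + e_3·(-2) + e_4·(-2) + e_5·(1) = 0
L: e_1·(1) + e_2·(1) + e_3·(0) + e_4·(-1) + e_5·(0) = 0
T: e_1·(0) + e_2·(-2) + e_3·(0) + e_4·(0) + e_5·(-1) = 0
I: e_1·(0) + e_2·(-2) + e_3·(-1) + e_4·(0) + e_5·(0) = 0
Solving this homogeneous linear system for the smallest-integer solution (first nonzero entry positive) gives (1, 2, -4, 3, -4).

(1, 2, -4, 3, -4)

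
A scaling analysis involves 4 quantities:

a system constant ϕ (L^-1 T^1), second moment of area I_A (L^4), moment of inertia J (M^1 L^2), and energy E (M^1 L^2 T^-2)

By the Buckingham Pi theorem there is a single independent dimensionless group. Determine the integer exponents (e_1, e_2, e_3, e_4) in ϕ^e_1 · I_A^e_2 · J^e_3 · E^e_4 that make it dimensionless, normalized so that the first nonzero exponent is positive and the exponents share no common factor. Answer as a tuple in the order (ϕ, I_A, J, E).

M: e_1·(0) + e_2·(0) + e_3·(1) + e_4·(1) = 0
L: e_1·(-1) + e_2·(4) + e_3·(2) + e_4·(2) = 0
T: e_1·(1) + e_2·(0) + e_3·(0) + e_4·(-2) = 0
Solving this homogeneous linear system for the smallest-integer solution (first nonzero entry positive) gives (4, 1, -2, 2).

(4, 1, -2, 2)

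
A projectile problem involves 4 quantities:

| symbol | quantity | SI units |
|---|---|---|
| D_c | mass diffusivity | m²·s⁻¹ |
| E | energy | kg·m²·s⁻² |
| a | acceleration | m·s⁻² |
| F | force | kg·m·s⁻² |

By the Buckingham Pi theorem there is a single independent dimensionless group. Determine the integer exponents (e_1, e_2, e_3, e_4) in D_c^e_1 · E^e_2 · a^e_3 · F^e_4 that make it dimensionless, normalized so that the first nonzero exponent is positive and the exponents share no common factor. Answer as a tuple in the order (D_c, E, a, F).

M: e_1·(0) + e_2·(1) + e_3·(0) + e_4·(1) = 0
L: e_1·(2) + e_2·(2) + e_3·(1) + e_4·(1) = 0
T: e_1·(-1) + e_2·(-2) + e_3·(-2) + e_4·(-2) = 0
Solving this homogeneous linear system for the smallest-integer solution (first nonzero entry positive) gives (2, -3, -1, 3).

(2, -3, -1, 3)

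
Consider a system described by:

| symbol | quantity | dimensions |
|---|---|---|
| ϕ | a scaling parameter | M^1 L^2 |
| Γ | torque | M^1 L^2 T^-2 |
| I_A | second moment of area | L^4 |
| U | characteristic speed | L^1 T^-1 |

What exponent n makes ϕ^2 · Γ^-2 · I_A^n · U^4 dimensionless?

-1

Balance the L exponent: (4)·n from I_A, plus 2·(2) − 2·(2) + 4·(1) = 4 from the rest, must sum to zero.
4n + 4 = 0, so n = -1.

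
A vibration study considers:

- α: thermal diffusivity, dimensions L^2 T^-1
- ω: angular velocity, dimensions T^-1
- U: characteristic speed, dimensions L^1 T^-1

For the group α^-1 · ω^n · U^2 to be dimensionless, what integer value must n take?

-1

Balance the T exponent: (-1)·n from ω, plus −(-1) + 2·(-1) = -1 from the rest, must sum to zero.
−n − 1 = 0, so n = -1.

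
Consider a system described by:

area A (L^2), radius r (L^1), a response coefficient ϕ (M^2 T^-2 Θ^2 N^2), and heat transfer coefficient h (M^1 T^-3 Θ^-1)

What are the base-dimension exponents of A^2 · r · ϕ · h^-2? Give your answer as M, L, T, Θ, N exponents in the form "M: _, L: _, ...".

M: 0, L: 5, T: 4, Θ: 4, N: 2

Collect each base-dimension exponent across the product:
  M: 2·(0) + (0) + (2) − 2·(1) = 0
  L: 2·(2) + (1) + (0) − 2·(0) = 5
  T: 2·(0) + (0) + (-2) − 2·(-3) = 4
  Θ: 2·(0) + (0) + (2) − 2·(-1) = 4
  N: 2·(0) + (0) + (2) − 2·(0) = 2
So the dimensions are [L⁵ T⁴ Θ⁴ N²].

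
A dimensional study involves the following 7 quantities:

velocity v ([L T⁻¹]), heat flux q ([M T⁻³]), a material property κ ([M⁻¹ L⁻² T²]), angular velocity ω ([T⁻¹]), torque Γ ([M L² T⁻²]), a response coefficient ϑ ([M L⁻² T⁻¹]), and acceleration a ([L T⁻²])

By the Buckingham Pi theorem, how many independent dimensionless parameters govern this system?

There are 7 variables and 3 base dimensions (M, L, T).
The dimension matrix has rank 3.
Independent dimensionless groups: 7 − 3 = 4.

4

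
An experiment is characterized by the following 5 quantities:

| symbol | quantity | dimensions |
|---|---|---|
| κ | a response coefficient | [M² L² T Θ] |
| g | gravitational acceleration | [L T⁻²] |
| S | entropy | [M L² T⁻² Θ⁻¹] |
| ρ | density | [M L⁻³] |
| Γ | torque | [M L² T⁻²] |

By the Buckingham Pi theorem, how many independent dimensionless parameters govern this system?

1

There are 5 variables and 4 base dimensions (M, L, T, Θ).
The dimension matrix has rank 4.
Independent dimensionless groups: 5 − 4 = 1.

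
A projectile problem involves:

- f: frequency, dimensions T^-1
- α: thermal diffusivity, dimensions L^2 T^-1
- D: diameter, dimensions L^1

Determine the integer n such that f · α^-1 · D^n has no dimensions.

Balance the L exponent: (1)·n from D, plus (0) − (2) = -2 from the rest, must sum to zero.
n − 2 = 0, so n = 2.

2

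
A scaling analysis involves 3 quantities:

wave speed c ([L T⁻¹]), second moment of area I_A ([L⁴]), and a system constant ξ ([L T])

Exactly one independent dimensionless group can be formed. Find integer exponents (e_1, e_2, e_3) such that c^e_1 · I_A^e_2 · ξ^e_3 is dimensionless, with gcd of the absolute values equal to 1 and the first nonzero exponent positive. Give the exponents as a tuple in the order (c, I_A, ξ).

L: e_1·(1) + e_2·(4) + e_3·(1) = 0
T: e_1·(-1) + e_2·(0) + e_3·(1) = 0
Solving this homogeneous linear system for the smallest-integer solution (first nonzero entry positive) gives (2, -1, 2).

(2, -1, 2)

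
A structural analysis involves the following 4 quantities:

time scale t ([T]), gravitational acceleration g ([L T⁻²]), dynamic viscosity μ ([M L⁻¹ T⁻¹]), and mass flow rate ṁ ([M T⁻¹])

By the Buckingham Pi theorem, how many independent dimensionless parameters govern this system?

1

There are 4 variables and 3 base dimensions (M, L, T).
The dimension matrix has rank 3.
Independent dimensionless groups: 4 − 3 = 1.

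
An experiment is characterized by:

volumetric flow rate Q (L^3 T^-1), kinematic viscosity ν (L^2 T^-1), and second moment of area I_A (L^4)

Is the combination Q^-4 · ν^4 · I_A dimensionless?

Sum the exponent of each base dimension across the product:
  M: −4·[Q]_M + 4·[ν]_M + [I_A]_M = −4·(0) + 4·(0) + (0) = 0
  L: −4·[Q]_L + 4·[ν]_L + [I_A]_L = −4·(3) + 4·(2) + (4) = 0
  T: −4·[Q]_T + 4·[ν]_T + [I_A]_T = −4·(-1) + 4·(-1) + (0) = 0
All base exponents vanish — dimensionless.

yes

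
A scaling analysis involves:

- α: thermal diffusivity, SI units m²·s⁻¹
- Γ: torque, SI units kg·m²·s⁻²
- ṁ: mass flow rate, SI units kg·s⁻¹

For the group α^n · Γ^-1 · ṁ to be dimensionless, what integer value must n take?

Balance the L exponent: (2)·n from α, plus −(2) + (0) = -2 from the rest, must sum to zero.
2n − 2 = 0, so n = 1.

1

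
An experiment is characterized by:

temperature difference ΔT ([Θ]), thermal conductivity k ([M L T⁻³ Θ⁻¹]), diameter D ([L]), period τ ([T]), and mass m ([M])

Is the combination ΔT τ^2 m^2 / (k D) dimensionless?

no

Sum the exponent of each base dimension across the product:
  M: [ΔT]_M − [k]_M − [D]_M + 2·[τ]_M + 2·[m]_M = (0) − (1) − (0) + 2·(0) + 2·(1) = 1
  L: [ΔT]_L − [k]_L − [D]_L + 2·[τ]_L + 2·[m]_L = (0) − (1) − (1) + 2·(0) + 2·(0) = -2
  T: [ΔT]_T − [k]_T − [D]_T + 2·[τ]_T + 2·[m]_T = (0) − (-3) − (0) + 2·(1) + 2·(0) = 5
  Θ: [ΔT]_Θ − [k]_Θ − [D]_Θ + 2·[τ]_Θ + 2·[m]_Θ = (1) − (-1) − (0) + 2·(0) + 2·(0) = 2
Net dimensions [M L⁻² T⁵ Θ²] ≠ [1] — not dimensionless.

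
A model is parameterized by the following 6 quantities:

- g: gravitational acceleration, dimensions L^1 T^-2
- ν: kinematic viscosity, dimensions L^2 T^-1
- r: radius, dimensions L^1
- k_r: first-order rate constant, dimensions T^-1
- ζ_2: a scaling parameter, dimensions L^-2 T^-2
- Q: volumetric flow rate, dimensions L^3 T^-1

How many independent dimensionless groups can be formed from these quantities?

4

There are 6 variables and 2 base dimensions (L, T).
The dimension matrix has rank 2.
Independent dimensionless groups: 6 − 2 = 4.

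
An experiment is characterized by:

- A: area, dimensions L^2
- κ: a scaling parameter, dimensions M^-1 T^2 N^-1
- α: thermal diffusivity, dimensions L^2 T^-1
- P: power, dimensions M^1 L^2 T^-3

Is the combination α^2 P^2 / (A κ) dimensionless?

no

Sum the exponent of each base dimension across the product:
  M: −[A]_M − [κ]_M + 2·[α]_M + 2·[P]_M = −(0) − (-1) + 2·(0) + 2·(1) = 3
  L: −[A]_L − [κ]_L + 2·[α]_L + 2·[P]_L = −(2) − (0) + 2·(2) + 2·(2) = 6
  T: −[A]_T − [κ]_T + 2·[α]_T + 2·[P]_T = −(0) − (2) + 2·(-1) + 2·(-3) = -10
  N: −[A]_N − [κ]_N + 2·[α]_N + 2·[P]_N = −(0) − (-1) + 2·(0) + 2·(0) = 1
Net dimensions [M³ L⁶ T⁻¹⁰ N] ≠ [1] — not dimensionless.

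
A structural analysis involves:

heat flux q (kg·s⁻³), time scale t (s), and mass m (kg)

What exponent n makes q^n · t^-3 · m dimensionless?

Balance the M exponent: (1)·n from q, plus −3·(0) + (1) = 1 from the rest, must sum to zero.
n + 1 = 0, so n = -1.

-1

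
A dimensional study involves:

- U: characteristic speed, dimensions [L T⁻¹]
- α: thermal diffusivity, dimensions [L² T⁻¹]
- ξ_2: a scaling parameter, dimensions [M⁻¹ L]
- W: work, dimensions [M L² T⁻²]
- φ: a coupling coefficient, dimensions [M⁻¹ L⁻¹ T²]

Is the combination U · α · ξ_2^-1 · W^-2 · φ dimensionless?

no

Sum the exponent of each base dimension across the product:
  M: [U]_M + [α]_M − [ξ_2]_M − 2·[W]_M + [φ]_M = (0) + (0) − (-1) − 2·(1) + (-1) = -2
  L: [U]_L + [α]_L − [ξ_2]_L − 2·[W]_L + [φ]_L = (1) + (2) − (1) − 2·(2) + (-1) = -3
  T: [U]_T + [α]_T − [ξ_2]_T − 2·[W]_T + [φ]_T = (-1) + (-1) − (0) − 2·(-2) + (2) = 4
Net dimensions [M⁻² L⁻³ T⁴] ≠ [1] — not dimensionless.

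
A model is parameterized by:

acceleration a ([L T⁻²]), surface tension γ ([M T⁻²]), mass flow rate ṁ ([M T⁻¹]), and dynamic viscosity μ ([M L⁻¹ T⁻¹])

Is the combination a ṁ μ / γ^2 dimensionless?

Sum the exponent of each base dimension across the product:
  M: [a]_M − 2·[γ]_M + [ṁ]_M + [μ]_M = (0) − 2·(1) + (1) + (1) = 0
  L: [a]_L − 2·[γ]_L + [ṁ]_L + [μ]_L = (1) − 2·(0) + (0) + (-1) = 0
  T: [a]_T − 2·[γ]_T + [ṁ]_T + [μ]_T = (-2) − 2·(-2) + (-1) + (-1) = 0
  N: [a]_N − 2·[γ]_N + [ṁ]_N + [μ]_N = (0) − 2·(0) + (0) + (0) = 0
All base exponents vanish — dimensionless.

yes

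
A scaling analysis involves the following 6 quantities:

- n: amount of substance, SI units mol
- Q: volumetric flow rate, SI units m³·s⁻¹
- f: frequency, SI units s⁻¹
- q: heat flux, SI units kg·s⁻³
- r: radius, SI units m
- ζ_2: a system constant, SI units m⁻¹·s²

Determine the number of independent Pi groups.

2

There are 6 variables and 4 base dimensions (M, L, T, N).
The dimension matrix has rank 4.
Independent dimensionless groups: 6 − 4 = 2.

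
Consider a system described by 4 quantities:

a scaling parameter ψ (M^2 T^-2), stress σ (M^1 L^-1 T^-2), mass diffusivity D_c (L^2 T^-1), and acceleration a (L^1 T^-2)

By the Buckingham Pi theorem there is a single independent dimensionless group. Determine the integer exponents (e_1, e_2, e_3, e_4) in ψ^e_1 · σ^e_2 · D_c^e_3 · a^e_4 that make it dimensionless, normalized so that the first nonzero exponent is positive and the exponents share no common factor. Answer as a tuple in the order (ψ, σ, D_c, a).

M: e_1·(2) + e_2·(1) + e_3·(0) + e_4·(0) = 0
L: e_1·(0) + e_2·(-1) + e_3·(2) + e_4·(1) = 0
T: e_1·(-2) + e_2·(-2) + e_3·(-1) + e_4·(-2) = 0
Solving this homogeneous linear system for the smallest-integer solution (first nonzero entry positive) gives (1, -2, -2, 2).

(1, -2, -2, 2)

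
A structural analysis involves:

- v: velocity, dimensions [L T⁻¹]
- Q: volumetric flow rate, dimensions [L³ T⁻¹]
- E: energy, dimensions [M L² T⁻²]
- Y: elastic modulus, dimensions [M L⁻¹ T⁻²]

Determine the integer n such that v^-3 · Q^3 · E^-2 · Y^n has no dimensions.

2

Balance the M exponent: (1)·n from Y, plus −3·(0) + 3·(0) − 2·(1) = -2 from the rest, must sum to zero.
n − 2 = 0, so n = 2.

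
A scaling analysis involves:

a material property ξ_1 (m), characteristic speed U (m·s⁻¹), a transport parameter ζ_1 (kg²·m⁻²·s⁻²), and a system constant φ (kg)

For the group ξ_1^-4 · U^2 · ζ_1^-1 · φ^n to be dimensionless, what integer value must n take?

2

Balance the M exponent: (1)·n from φ, plus −4·(0) + 2·(0) − (2) = -2 from the rest, must sum to zero.
n − 2 = 0, so n = 2.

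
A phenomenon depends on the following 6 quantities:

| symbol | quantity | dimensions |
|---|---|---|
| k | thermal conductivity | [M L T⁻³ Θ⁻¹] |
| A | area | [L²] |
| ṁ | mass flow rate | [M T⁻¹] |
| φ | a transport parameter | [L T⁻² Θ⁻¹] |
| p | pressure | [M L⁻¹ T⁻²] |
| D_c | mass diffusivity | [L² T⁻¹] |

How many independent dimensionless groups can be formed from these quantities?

2

There are 6 variables and 4 base dimensions (M, L, T, Θ).
The dimension matrix has rank 4.
Independent dimensionless groups: 6 − 4 = 2.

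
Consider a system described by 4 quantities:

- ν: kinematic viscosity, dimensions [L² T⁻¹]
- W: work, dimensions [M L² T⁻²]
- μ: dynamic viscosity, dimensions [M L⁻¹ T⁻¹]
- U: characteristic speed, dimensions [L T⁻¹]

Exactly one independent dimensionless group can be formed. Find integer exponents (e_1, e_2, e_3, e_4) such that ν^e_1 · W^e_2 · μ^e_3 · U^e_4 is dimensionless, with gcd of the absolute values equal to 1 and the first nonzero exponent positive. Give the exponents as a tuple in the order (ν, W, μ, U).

(2, -1, 1, -1)

M: e_1·(0) + e_2·(1) + e_3·(1) + e_4·(0) = 0
L: e_1·(2) + e_2·(2) + e_3·(-1) + e_4·(1) = 0
T: e_1·(-1) + e_2·(-2) + e_3·(-1) + e_4·(-1) = 0
Solving this homogeneous linear system for the smallest-integer solution (first nonzero entry positive) gives (2, -1, 1, -1).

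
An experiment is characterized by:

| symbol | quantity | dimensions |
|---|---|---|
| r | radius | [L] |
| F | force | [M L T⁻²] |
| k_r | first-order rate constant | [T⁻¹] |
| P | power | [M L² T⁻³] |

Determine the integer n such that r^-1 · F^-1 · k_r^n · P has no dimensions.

Balance the T exponent: (-1)·n from k_r, plus −(0) − (-2) + (-3) = -1 from the rest, must sum to zero.
−n − 1 = 0, so n = -1.

-1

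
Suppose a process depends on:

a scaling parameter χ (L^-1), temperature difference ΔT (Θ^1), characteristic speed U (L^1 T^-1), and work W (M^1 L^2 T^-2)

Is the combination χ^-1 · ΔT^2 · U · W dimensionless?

Sum the exponent of each base dimension across the product:
  M: −[χ]_M + 2·[ΔT]_M + [U]_M + [W]_M = −(0) + 2·(0) + (0) + (1) = 1
  L: −[χ]_L + 2·[ΔT]_L + [U]_L + [W]_L = −(-1) + 2·(0) + (1) + (2) = 4
  T: −[χ]_T + 2·[ΔT]_T + [U]_T + [W]_T = −(0) + 2·(0) + (-1) + (-2) = -3
  Θ: −[χ]_Θ + 2·[ΔT]_Θ + [U]_Θ + [W]_Θ = −(0) + 2·(1) + (0) + (0) = 2
Net dimensions [M L⁴ T⁻³ Θ²] ≠ [1] — not dimensionless.

no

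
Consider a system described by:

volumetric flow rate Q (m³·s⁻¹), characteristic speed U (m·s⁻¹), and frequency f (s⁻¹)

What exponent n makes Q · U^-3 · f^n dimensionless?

Balance the T exponent: (-1)·n from f, plus (-1) − 3·(-1) = 2 from the rest, must sum to zero.
−n + 2 = 0, so n = 2.

2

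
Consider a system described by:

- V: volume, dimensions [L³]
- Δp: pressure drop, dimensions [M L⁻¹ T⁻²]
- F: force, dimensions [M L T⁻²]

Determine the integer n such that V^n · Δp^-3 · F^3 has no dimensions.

-2

Balance the L exponent: (3)·n from V, plus −3·(-1) + 3·(1) = 6 from the rest, must sum to zero.
3n + 6 = 0, so n = -2.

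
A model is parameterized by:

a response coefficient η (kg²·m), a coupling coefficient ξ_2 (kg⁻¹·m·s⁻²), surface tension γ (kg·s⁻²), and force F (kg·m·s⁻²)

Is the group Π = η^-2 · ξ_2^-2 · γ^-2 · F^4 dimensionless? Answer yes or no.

Sum the exponent of each base dimension across the product:
  M: −2·[η]_M − 2·[ξ_2]_M − 2·[γ]_M + 4·[F]_M = −2·(2) − 2·(-1) − 2·(1) + 4·(1) = 0
  L: −2·[η]_L − 2·[ξ_2]_L − 2·[γ]_L + 4·[F]_L = −2·(1) − 2·(1) − 2·(0) + 4·(1) = 0
  T: −2·[η]_T − 2·[ξ_2]_T − 2·[γ]_T + 4·[F]_T = −2·(0) − 2·(-2) − 2·(-2) + 4·(-2) = 0
All base exponents vanish — dimensionless.

yes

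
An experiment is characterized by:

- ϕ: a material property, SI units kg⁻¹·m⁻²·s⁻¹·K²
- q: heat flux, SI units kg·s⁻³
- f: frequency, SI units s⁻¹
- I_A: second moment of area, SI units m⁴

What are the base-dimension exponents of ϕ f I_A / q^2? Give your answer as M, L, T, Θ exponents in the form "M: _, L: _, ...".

Collect each base-dimension exponent across the product:
  M: (-1) − 2·(1) + (0) + (0) = -3
  L: (-2) − 2·(0) + (0) + (4) = 2
  T: (-1) − 2·(-3) + (-1) + (0) = 4
  Θ: (2) − 2·(0) + (0) + (0) = 2
So the dimensions are [M⁻³ L² T⁴ Θ²].

M: -3, L: 2, T: 4, Θ: 2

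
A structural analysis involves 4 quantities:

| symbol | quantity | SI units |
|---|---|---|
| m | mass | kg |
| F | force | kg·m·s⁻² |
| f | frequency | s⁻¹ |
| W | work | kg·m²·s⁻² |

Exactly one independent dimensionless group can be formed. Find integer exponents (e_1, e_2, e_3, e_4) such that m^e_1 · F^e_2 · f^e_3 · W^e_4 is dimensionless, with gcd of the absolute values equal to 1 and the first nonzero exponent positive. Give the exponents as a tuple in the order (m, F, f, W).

M: e_1·(1) + e_2·(1) + e_3·(0) + e_4·(1) = 0
L: e_1·(0) + e_2·(1) + e_3·(0) + e_4·(2) = 0
T: e_1·(0) + e_2·(-2) + e_3·(-1) + e_4·(-2) = 0
Solving this homogeneous linear system for the smallest-integer solution (first nonzero entry positive) gives (1, -2, 2, 1).

(1, -2, 2, 1)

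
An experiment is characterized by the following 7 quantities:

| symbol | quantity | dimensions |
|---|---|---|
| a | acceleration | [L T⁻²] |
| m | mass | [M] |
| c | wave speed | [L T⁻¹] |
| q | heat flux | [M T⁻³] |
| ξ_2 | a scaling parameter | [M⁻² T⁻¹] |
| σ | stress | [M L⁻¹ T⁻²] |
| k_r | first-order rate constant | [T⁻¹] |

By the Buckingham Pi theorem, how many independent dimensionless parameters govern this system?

There are 7 variables and 3 base dimensions (M, L, T).
The dimension matrix has rank 3.
Independent dimensionless groups: 7 − 3 = 4.

4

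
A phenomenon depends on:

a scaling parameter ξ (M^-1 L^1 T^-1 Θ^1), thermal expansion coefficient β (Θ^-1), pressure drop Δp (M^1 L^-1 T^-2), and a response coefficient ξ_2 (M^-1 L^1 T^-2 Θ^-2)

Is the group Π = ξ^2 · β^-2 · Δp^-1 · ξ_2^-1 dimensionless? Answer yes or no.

no

Sum the exponent of each base dimension across the product:
  M: 2·[ξ]_M − 2·[β]_M − [Δp]_M − [ξ_2]_M = 2·(-1) − 2·(0) − (1) − (-1) = -2
  L: 2·[ξ]_L − 2·[β]_L − [Δp]_L − [ξ_2]_L = 2·(1) − 2·(0) − (-1) − (1) = 2
  T: 2·[ξ]_T − 2·[β]_T − [Δp]_T − [ξ_2]_T = 2·(-1) − 2·(0) − (-2) − (-2) = 2
  Θ: 2·[ξ]_Θ − 2·[β]_Θ − [Δp]_Θ − [ξ_2]_Θ = 2·(1) − 2·(-1) − (0) − (-2) = 6
Net dimensions [M⁻² L² T² Θ⁶] ≠ [1] — not dimensionless.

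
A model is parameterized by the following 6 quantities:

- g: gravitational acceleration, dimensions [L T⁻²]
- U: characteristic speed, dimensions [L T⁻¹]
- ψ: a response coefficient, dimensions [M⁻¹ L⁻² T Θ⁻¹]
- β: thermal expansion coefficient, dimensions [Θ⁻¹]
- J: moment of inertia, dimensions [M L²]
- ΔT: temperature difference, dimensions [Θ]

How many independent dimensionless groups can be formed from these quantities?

2

There are 6 variables and 4 base dimensions (M, L, T, Θ).
The dimension matrix has rank 4.
Independent dimensionless groups: 6 − 4 = 2.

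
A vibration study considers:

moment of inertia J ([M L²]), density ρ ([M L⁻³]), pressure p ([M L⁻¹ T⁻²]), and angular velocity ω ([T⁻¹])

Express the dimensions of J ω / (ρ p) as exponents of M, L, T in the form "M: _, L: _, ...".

M: -1, L: 6, T: 1

Collect each base-dimension exponent across the product:
  M: (1) − (1) − (1) + (0) = -1
  L: (2) − (-3) − (-1) + (0) = 6
  T: (0) − (0) − (-2) + (-1) = 1
So the dimensions are [M⁻¹ L⁶ T].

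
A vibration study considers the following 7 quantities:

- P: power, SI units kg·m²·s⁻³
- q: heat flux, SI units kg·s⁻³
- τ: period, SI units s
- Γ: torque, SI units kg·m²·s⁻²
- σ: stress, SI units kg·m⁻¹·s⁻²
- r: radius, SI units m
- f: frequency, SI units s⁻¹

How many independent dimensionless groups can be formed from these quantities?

4

There are 7 variables and 3 base dimensions (M, L, T).
The dimension matrix has rank 3.
Independent dimensionless groups: 7 − 3 = 4.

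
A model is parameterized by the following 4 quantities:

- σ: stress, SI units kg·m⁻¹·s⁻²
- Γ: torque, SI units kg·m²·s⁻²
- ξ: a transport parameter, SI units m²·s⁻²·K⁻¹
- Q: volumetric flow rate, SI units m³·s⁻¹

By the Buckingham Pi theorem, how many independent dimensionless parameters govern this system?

0

There are 4 variables and 4 base dimensions (M, L, T, Θ).
The dimension matrix has rank 4.
Independent dimensionless groups: 4 − 4 = 0.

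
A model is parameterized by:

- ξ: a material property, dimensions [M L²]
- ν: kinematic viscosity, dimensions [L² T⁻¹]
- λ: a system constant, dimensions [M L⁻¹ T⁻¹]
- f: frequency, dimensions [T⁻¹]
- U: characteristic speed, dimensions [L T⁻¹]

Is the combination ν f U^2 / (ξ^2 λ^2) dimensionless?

no

Sum the exponent of each base dimension across the product:
  M: −2·[ξ]_M + [ν]_M − 2·[λ]_M + [f]_M + 2·[U]_M = −2·(1) + (0) − 2·(1) + (0) + 2·(0) = -4
  L: −2·[ξ]_L + [ν]_L − 2·[λ]_L + [f]_L + 2·[U]_L = −2·(2) + (2) − 2·(-1) + (0) + 2·(1) = 2
  T: −2·[ξ]_T + [ν]_T − 2·[λ]_T + [f]_T + 2·[U]_T = −2·(0) + (-1) − 2·(-1) + (-1) + 2·(-1) = -2
Net dimensions [M⁻⁴ L² T⁻²] ≠ [1] — not dimensionless.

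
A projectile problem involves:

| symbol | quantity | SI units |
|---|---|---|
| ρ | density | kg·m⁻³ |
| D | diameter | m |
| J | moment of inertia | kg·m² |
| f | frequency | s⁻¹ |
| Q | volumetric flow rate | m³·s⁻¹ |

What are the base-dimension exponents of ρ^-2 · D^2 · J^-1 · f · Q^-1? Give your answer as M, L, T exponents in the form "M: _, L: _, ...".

M: -3, L: 3, T: 0

Collect each base-dimension exponent across the product:
  M: −2·(1) + 2·(0) − (1) + (0) − (0) = -3
  L: −2·(-3) + 2·(1) − (2) + (0) − (3) = 3
  T: −2·(0) + 2·(0) − (0) + (-1) − (-1) = 0
So the dimensions are [M⁻³ L³].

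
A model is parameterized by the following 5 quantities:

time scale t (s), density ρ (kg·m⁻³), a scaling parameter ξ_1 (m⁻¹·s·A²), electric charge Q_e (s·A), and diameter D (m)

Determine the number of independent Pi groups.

There are 5 variables and 4 base dimensions (M, L, T, I).
The dimension matrix has rank 4.
Independent dimensionless groups: 5 − 4 = 1.

1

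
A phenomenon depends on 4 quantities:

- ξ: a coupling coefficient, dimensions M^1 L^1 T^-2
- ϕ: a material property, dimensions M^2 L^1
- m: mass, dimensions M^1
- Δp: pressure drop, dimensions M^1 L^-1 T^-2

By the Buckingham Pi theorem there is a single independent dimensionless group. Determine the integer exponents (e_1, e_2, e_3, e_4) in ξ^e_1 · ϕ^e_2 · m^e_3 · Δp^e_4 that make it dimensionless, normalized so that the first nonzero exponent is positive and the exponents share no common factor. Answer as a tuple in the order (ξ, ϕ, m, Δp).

(1, -2, 4, -1)

M: e_1·(1) + e_2·(2) + e_3·(1) + e_4·(1) = 0
L: e_1·(1) + e_2·(1) + e_3·(0) + e_4·(-1) = 0
T: e_1·(-2) + e_2·(0) + e_3·(0) + e_4·(-2) = 0
Solving this homogeneous linear system for the smallest-integer solution (first nonzero entry positive) gives (1, -2, 4, -1).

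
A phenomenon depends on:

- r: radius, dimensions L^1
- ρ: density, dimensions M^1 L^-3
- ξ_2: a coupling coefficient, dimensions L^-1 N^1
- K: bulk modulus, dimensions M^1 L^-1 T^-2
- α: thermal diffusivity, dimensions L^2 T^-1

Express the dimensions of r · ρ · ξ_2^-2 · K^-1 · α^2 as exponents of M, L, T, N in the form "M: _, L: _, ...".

Collect each base-dimension exponent across the product:
  M: (0) + (1) − 2·(0) − (1) + 2·(0) = 0
  L: (1) + (-3) − 2·(-1) − (-1) + 2·(2) = 5
  T: (0) + (0) − 2·(0) − (-2) + 2·(-1) = 0
  N: (0) + (0) − 2·(1) − (0) + 2·(0) = -2
So the dimensions are [L⁵ N⁻²].

M: 0, L: 5, T: 0, N: -2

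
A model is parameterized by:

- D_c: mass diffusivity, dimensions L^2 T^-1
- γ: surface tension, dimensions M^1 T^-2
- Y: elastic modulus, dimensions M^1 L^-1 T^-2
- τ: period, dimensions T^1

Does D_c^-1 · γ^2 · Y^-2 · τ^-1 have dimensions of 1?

yes

Sum the exponent of each base dimension across the product:
  M: −[D_c]_M + 2·[γ]_M − 2·[Y]_M − [τ]_M = −(0) + 2·(1) − 2·(1) − (0) = 0
  L: −[D_c]_L + 2·[γ]_L − 2·[Y]_L − [τ]_L = −(2) + 2·(0) − 2·(-1) − (0) = 0
  T: −[D_c]_T + 2·[γ]_T − 2·[Y]_T − [τ]_T = −(-1) + 2·(-2) − 2·(-2) − (1) = 0
All base exponents vanish — dimensionless.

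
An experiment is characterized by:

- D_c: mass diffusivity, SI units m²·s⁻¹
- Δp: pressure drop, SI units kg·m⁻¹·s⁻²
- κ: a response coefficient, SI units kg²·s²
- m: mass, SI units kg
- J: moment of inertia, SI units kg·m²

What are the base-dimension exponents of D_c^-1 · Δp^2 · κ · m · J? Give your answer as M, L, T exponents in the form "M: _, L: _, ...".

Collect each base-dimension exponent across the product:
  M: −(0) + 2·(1) + (2) + (1) + (1) = 6
  L: −(2) + 2·(-1) + (0) + (0) + (2) = -2
  T: −(-1) + 2·(-2) + (2) + (0) + (0) = -1
So the dimensions are [M⁶ L⁻² T⁻¹].

M: 6, L: -2, T: -1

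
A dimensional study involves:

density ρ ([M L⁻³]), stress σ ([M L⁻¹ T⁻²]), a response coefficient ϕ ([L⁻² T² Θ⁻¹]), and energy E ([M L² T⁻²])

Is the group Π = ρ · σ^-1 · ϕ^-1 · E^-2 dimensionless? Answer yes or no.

Sum the exponent of each base dimension across the product:
  M: [ρ]_M − [σ]_M − [ϕ]_M − 2·[E]_M = (1) − (1) − (0) − 2·(1) = -2
  L: [ρ]_L − [σ]_L − [ϕ]_L − 2·[E]_L = (-3) − (-1) − (-2) − 2·(2) = -4
  T: [ρ]_T − [σ]_T − [ϕ]_T − 2·[E]_T = (0) − (-2) − (2) − 2·(-2) = 4
  Θ: [ρ]_Θ − [σ]_Θ − [ϕ]_Θ − 2·[E]_Θ = (0) − (0) − (-1) − 2·(0) = 1
Net dimensions [M⁻² L⁻⁴ T⁴ Θ] ≠ [1] — not dimensionless.

no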